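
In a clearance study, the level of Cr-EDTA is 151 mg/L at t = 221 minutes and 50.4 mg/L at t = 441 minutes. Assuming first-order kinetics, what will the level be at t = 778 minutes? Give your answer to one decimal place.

Over Δt = 441 − 221 = 220 minutes, the level fell by a factor of 151/50.4 ≈ 2.996.
n = log₂(2.996) ≈ 1.5831 half-lives, so t½ = 220/1.5831 ≈ 138.97 minutes.
From t = 441 to t = 778: 50.4 × (1/2)^((778−441)/138.97) ≈ 9.3853 mg/L.

9.4 mg/L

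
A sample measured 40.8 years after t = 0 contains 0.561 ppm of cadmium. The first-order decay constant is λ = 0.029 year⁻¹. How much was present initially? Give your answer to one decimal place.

1.8 ppm

t½ = ln 2 / λ = 0.69315 / 0.029 ≈ 23.902 years.
Number of half-lives elapsed: n = 40.8/23.902 ≈ 1.707.
A₀ = A × 2^n = 0.561 × 2^1.707 = 0.561 × 3.2648 ≈ 1.8316 ppm.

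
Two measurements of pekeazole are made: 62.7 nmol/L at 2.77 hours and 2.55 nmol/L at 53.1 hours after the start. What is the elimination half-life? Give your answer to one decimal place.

Over Δt = 53.1 − 2.77 = 50.33 hours, the level fell by a factor of 62.7/2.55 ≈ 24.588.
n = log₂(24.588) ≈ 4.6199 half-lives, so t½ = 50.33/4.6199 ≈ 10.894 hours.

10.9 hours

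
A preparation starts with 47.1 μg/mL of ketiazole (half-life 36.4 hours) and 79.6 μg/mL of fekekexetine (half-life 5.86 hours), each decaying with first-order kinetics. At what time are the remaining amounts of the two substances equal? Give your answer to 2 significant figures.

5.3 hours

Set 47.1·(1/2)^(t/36.4) = 79.6·(1/2)^(t/5.86).
Taking log₂: log₂(47.1/79.6) = t·(1/36.4 − 1/5.86).
log₂(0.59171) = -0.75704; 1/36.4 − 1/5.86 = -0.14318.
t = -0.75704 / -0.14318 ≈ 5.2875 hours.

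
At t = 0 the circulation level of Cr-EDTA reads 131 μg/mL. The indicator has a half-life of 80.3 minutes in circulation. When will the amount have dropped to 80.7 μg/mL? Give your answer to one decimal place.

Fraction remaining = 80.7/131 ≈ 0.61603.
n = log₂(131/80.7) = ln(1.6233)/ln 2 ≈ 0.69893 half-lives.
t = n × t½ = 0.69893 × 80.3 ≈ 56.124 minutes.

56.1 minutes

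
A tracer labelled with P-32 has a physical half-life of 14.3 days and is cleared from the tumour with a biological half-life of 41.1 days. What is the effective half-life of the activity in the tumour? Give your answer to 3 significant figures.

10.6 days

1/t_eff = 1/t_phys + 1/t_biol = 1/14.3 + 1/41.1 = 0.094261 per day.
t_eff = 14.3 × 41.1 / (14.3 + 41.1) ≈ 10.609 days.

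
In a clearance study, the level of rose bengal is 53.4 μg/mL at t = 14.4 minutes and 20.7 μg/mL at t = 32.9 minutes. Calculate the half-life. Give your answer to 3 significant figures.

Over Δt = 32.9 − 14.4 = 18.5 minutes, the level fell by a factor of 53.4/20.7 ≈ 2.5797.
n = log₂(2.5797) ≈ 1.3672 half-lives, so t½ = 18.5/1.3672 ≈ 13.531 minutes.

13.5 minutes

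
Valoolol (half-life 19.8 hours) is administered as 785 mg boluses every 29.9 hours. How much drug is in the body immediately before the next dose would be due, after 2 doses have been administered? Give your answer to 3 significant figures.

372 mg

The 2 doses were given 59.8, 29.9 hours ago.
Total = 785·(1/2)^(59.8/19.8) + 785·(1/2)^(29.9/19.8)
      = 96.761 + 275.6 ≈ 372.36 mg.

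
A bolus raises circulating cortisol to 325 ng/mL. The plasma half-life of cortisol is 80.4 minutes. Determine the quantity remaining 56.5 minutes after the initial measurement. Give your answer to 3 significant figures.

Number of half-lives: n = 56.5/80.4 ≈ 0.70274.
Remaining = 325 × (1/2)^0.70274 = 325 × 0.61441 ≈ 199.68 ng/mL.

200 ng/mL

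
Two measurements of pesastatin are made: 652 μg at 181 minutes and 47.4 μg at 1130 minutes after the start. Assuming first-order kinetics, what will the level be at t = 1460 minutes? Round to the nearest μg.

Over Δt = 1130 − 181 = 949 minutes, the level fell by a factor of 652/47.4 ≈ 13.755.
n = log₂(13.755) ≈ 3.7819 half-lives, so t½ = 949/3.7819 ≈ 250.93 minutes.
From t = 1130 to t = 1460: 47.4 × (1/2)^((1460−1130)/250.93) ≈ 19.05 μg.

19 μg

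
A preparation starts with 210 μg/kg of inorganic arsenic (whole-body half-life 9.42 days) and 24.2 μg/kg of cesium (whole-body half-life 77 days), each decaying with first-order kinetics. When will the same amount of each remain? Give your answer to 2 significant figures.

Set 210·(1/2)^(t/9.42) = 24.2·(1/2)^(t/77).
Taking log₂: log₂(210/24.2) = t·(1/9.42 − 1/77).
log₂(8.6777) = 3.1173; 1/9.42 − 1/77 = 0.09317.
t = 3.1173 / 0.09317 ≈ 33.458 days.

33 days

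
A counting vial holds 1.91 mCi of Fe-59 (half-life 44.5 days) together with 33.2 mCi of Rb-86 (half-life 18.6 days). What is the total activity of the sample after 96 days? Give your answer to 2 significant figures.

1.4 mCi

Fe-59: 1.91 × (1/2)^(96/44.5) = 1.91 × (1/2)^2.1573 ≈ 0.42817 mCi.
Rb-86: 33.2 × (1/2)^(96/18.6) = 33.2 × (1/2)^5.1613 ≈ 0.92776 mCi.
Total = 0.42817 + 0.92776 ≈ 1.3559 mCi.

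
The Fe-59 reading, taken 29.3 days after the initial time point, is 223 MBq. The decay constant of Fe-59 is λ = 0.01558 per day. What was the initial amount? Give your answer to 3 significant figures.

t½ = ln 2 / λ = 0.69315 / 0.01558 ≈ 44.49 days.
Number of half-lives elapsed: n = 29.3/44.49 ≈ 0.65858.
A₀ = A × 2^n = 223 × 2^0.65858 = 223 × 1.5785 ≈ 352.01 MBq.

352 MBq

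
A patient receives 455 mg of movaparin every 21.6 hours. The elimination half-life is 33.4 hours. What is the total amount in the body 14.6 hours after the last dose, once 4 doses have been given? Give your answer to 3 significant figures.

The 4 doses were given 79.4, 57.8, 36.2, 14.6 hours ago.
Total = 455·(1/2)^(79.4/33.4) + 455·(1/2)^(57.8/33.4) + 455·(1/2)^(36.2/33.4) + 455·(1/2)^(14.6/33.4)
      = 87.577 + 137.11 + 214.66 + 336.07 ≈ 775.41 mg.

775 mg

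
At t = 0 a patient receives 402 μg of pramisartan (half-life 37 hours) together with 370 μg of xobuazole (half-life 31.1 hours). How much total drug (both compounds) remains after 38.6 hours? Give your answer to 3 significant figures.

pramisartan: 402 × (1/2)^(38.6/37) = 402 × (1/2)^1.0432 ≈ 195.06 μg.
xobuazole: 370 × (1/2)^(38.6/31.1) = 370 × (1/2)^1.2412 ≈ 156.52 μg.
Total = 195.06 + 156.52 ≈ 351.59 μg.

352 μg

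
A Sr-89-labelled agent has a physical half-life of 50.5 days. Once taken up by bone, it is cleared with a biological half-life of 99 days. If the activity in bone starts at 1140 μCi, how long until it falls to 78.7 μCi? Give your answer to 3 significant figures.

129 days

1/t_eff = 1/t_phys + 1/t_biol = 1/50.5 + 1/99 = 0.029903 per day.
t_eff = 50.5 × 99 / (50.5 + 99) ≈ 33.441 days.
n = log₂(1140/78.7) ≈ 3.8565; t = 3.8565 × 33.441 ≈ 128.97 days.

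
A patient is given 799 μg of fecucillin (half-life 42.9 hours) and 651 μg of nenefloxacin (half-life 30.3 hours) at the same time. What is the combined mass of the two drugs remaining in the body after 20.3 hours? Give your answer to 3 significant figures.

fecucillin: 799 × (1/2)^(20.3/42.9) = 799 × (1/2)^0.47319 ≈ 575.57 μg.
nenefloxacin: 651 × (1/2)^(20.3/30.3) = 651 × (1/2)^0.66997 ≈ 409.17 μg.
Total = 575.57 + 409.17 ≈ 984.74 μg.

985 μg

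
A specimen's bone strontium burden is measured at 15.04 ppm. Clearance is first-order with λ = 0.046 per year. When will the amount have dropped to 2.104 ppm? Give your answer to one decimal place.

42.8 years

t½ = ln 2 / λ = 0.69315 / 0.046 ≈ 15.068 years.
Fraction remaining = 2.104/15.04 ≈ 0.13989.
n = log₂(15.04/2.104) = ln(7.1483)/ln 2 ≈ 2.8376 half-lives.
t = n × t½ = 2.8376 × 15.068 ≈ 42.758 years.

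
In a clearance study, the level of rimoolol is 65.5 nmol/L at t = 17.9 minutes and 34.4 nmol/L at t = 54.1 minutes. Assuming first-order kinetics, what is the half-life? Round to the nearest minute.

Over Δt = 54.1 − 17.9 = 36.2 minutes, the level fell by a factor of 65.5/34.4 ≈ 1.9041.
n = log₂(1.9041) ≈ 0.92909 half-lives, so t½ = 36.2/0.92909 ≈ 38.963 minutes.

39 minutes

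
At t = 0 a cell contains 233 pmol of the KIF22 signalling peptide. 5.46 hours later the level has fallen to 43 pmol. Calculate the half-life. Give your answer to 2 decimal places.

A/A₀ = 43/233 ≈ 0.18455.
n = log₂(5.4186) ≈ 2.4379 half-lives elapsed in 5.46 hours.
t½ = 5.46/2.4379 ≈ 2.2396 hours.

2.24 hours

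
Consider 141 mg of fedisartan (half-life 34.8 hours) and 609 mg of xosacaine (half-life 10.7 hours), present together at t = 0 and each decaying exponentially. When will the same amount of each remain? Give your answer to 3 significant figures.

Set 141·(1/2)^(t/34.8) = 609·(1/2)^(t/10.7).
Taking log₂: log₂(141/609) = t·(1/34.8 − 1/10.7).
log₂(0.23153) = -2.1107; 1/34.8 − 1/10.7 = -0.064722.
t = -2.1107 / -0.064722 ≈ 32.612 hours.

32.6 hours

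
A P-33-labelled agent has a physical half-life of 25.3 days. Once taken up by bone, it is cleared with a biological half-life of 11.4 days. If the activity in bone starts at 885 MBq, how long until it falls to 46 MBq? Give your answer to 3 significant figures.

1/t_eff = 1/t_phys + 1/t_biol = 1/25.3 + 1/11.4 = 0.12724 per day.
t_eff = 25.3 × 11.4 / (25.3 + 11.4) ≈ 7.8589 days.
n = log₂(885/46) ≈ 4.266; t = 4.266 × 7.8589 ≈ 33.526 days.

33.5 days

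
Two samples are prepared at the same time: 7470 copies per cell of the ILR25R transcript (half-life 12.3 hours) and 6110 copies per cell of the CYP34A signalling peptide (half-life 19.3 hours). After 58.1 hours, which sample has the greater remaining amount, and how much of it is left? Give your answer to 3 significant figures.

ILR25R transcript: 7470 × (1/2)^4.7236 ≈ 282.74 copies per cell.
CYP34A signalling peptide: 6110 × (1/2)^3.0104 ≈ 758.28 copies per cell.
CYP34A signalling peptide has more remaining, at ≈ 758.28 copies per cell.

CYP34A signalling peptide, 758 copies per cell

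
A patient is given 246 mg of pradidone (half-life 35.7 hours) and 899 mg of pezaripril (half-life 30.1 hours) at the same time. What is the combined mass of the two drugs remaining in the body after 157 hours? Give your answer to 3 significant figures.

pradidone: 246 × (1/2)^(157/35.7) = 246 × (1/2)^4.3978 ≈ 11.67 mg.
pezaripril: 899 × (1/2)^(157/30.1) = 899 × (1/2)^5.2159 ≈ 24.188 mg.
Total = 11.67 + 24.188 ≈ 35.858 mg.

35.9 mg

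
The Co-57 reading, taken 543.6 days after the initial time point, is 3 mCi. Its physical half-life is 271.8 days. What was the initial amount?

Number of half-lives elapsed: n = 543.6/271.8 ≈ 2.
A₀ = A × 2^n = 3 × 2^2 = 3 × 4 ≈ 12 mCi.

12 mCi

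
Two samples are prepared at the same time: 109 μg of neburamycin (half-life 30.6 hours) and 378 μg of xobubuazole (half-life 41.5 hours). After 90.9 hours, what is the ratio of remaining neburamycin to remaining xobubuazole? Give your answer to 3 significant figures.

0.168

neburamycin: 109 × (1/2)^(90.9/30.6) = 109 × (1/2)^2.9706 ≈ 13.906 μg.
xobubuazole: 378 × (1/2)^(90.9/41.5) = 378 × (1/2)^2.1904 ≈ 82.818 μg.
Ratio ≈ 13.906 / 82.818 ≈ 0.1679.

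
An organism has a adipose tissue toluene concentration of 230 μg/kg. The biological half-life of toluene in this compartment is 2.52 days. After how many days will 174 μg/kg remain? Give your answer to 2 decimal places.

Fraction remaining = 174/230 ≈ 0.75652.
n = log₂(230/174) = ln(1.3218)/ln 2 ≈ 0.40255 half-lives.
t = n × t½ = 0.40255 × 2.52 ≈ 1.0144 days.

1.01 days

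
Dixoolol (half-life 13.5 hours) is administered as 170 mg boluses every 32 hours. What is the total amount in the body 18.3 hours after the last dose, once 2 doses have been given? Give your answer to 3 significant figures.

The 2 doses were given 50.3, 18.3 hours ago.
Total = 170·(1/2)^(50.3/13.5) + 170·(1/2)^(18.3/13.5)
      = 12.848 + 66.433 ≈ 79.281 mg.

79.3 mg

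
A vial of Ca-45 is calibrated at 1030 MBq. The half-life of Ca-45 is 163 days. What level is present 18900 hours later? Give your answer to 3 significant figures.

36.2 MBq

Convert the elapsed time: 18900 hours = 787.5 days.
Number of half-lives: n = 787.5/163 ≈ 4.8313.
Remaining = 1030 × (1/2)^4.8313 = 1030 × 0.035127 ≈ 36.18 MBq.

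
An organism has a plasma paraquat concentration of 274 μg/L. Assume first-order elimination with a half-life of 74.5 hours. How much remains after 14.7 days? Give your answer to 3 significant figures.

10.3 μg/L

Convert the elapsed time: 14.7 days = 352.8 hours.
Number of half-lives: n = 352.8/74.5 ≈ 4.7356.
Remaining = 274 × (1/2)^4.7356 = 274 × 0.037536 ≈ 10.285 μg/L.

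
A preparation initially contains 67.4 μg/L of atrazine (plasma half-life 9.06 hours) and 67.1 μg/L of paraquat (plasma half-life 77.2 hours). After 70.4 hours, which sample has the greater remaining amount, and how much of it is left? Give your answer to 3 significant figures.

atrazine: 67.4 × (1/2)^7.7704 ≈ 0.3087 μg/L.
paraquat: 67.1 × (1/2)^0.91192 ≈ 35.662 μg/L.
Paraquat has more remaining, at ≈ 35.662 μg/L.

paraquat, 35.7 μg/L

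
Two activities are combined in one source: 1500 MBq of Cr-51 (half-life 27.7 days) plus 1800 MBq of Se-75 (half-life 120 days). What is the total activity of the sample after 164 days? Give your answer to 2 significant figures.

720 MBq

Cr-51: 1500 × (1/2)^(164/27.7) = 1500 × (1/2)^5.9206 ≈ 24.764 MBq.
Se-75: 1800 × (1/2)^(164/120) = 1800 × (1/2)^1.3667 ≈ 698.02 MBq.
Total = 24.764 + 698.02 ≈ 722.78 MBq.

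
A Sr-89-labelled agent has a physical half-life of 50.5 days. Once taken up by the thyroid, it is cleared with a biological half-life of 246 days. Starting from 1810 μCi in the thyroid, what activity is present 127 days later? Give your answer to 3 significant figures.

1/t_eff = 1/t_phys + 1/t_biol = 1/50.5 + 1/246 = 0.023867 per day.
t_eff = 50.5 × 246 / (50.5 + 246) ≈ 41.899 days.
Remaining = 1810 × (1/2)^(127/41.899) = 1810 × (1/2)^3.0311 ≈ 221.42 μCi.

221 μCi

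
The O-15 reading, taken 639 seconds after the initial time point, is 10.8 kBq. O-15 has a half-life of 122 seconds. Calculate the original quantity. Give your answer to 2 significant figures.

410 kBq

Number of half-lives elapsed: n = 639/122 ≈ 5.2377.
A₀ = A × 2^n = 10.8 × 2^5.2377 = 10.8 × 37.732 ≈ 407.5 kBq.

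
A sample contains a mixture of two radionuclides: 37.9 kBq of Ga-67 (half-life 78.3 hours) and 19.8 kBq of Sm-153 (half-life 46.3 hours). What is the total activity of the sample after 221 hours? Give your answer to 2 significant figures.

Ga-67: 37.9 × (1/2)^(221/78.3) = 37.9 × (1/2)^2.8225 ≈ 5.3578 kBq.
Sm-153: 19.8 × (1/2)^(221/46.3) = 19.8 × (1/2)^4.7732 ≈ 0.72407 kBq.
Total = 5.3578 + 0.72407 ≈ 6.0819 kBq.

6.1 kBq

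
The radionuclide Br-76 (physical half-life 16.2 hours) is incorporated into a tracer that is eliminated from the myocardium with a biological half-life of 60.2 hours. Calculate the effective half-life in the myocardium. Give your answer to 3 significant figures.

12.8 hours

1/t_eff = 1/t_phys + 1/t_biol = 1/16.2 + 1/60.2 = 0.07834 per hour.
t_eff = 16.2 × 60.2 / (16.2 + 60.2) ≈ 12.765 hours.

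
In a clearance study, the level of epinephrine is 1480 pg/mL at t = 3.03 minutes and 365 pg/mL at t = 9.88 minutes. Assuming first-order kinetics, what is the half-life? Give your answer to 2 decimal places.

3.39 minutes

Over Δt = 9.88 − 3.03 = 6.85 minutes, the level fell by a factor of 1480/365 ≈ 4.0548.
n = log₂(4.0548) ≈ 2.0196 half-lives, so t½ = 6.85/2.0196 ≈ 3.3917 minutes.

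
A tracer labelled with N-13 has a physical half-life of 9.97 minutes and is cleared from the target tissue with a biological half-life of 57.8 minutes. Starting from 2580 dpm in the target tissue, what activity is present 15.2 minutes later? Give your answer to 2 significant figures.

750 dpm

1/t_eff = 1/t_phys + 1/t_biol = 1/9.97 + 1/57.8 = 0.1176 per minute.
t_eff = 9.97 × 57.8 / (9.97 + 57.8) ≈ 8.5033 minutes.
Remaining = 2580 × (1/2)^(15.2/8.5033) = 2580 × (1/2)^1.7875 ≈ 747.33 dpm.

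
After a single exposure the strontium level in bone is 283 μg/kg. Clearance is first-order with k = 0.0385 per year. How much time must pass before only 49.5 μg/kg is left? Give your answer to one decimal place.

t½ = ln 2 / k = 0.69315 / 0.0385 ≈ 18.004 years.
Fraction remaining = 49.5/283 ≈ 0.17491.
n = log₂(283/49.5) = ln(5.7172)/ln 2 ≈ 2.5153 half-lives.
t = n × t½ = 2.5153 × 18.004 ≈ 45.285 years.

45.3 years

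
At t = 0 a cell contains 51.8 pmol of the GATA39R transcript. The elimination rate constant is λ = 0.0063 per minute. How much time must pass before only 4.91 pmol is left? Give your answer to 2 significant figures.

370 minutes

t½ = ln 2 / λ = 0.69315 / 0.0063 ≈ 110.02 minutes.
Fraction remaining = 4.91/51.8 ≈ 0.094788.
n = log₂(51.8/4.91) = ln(10.55)/ln 2 ≈ 3.3992 half-lives.
t = n × t½ = 3.3992 × 110.02 ≈ 373.99 minutes.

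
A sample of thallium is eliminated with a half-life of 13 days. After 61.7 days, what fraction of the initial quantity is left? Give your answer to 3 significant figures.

0.0373

n = 61.7/13 ≈ 4.7462 half-lives.
Fraction remaining = (1/2)^4.7462 ≈ 0.037262.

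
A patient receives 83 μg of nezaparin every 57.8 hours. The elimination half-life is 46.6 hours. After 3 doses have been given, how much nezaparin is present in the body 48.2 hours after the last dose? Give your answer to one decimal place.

The 3 doses were given 163.8, 106, 48.2 hours ago.
Total = 83·(1/2)^(163.8/46.6) + 83·(1/2)^(106/46.6) + 83·(1/2)^(48.2/46.6)
      = 7.2602 + 17.153 + 40.524 ≈ 64.937 μg.

64.9 μg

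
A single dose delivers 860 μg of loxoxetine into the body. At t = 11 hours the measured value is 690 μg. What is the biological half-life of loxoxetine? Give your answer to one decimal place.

A/A₀ = 690/860 ≈ 0.80233.
n = log₂(1.2464) ≈ 0.31774 half-lives elapsed in 11 hours.
t½ = 11/0.31774 ≈ 34.619 hours.

34.6 hours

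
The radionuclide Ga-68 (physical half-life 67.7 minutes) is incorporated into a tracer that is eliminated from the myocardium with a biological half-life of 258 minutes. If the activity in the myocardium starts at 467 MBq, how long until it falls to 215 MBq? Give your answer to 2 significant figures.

60 minutes

1/t_eff = 1/t_phys + 1/t_biol = 1/67.7 + 1/258 = 0.018647 per minute.
t_eff = 67.7 × 258 / (67.7 + 258) ≈ 53.628 minutes.
n = log₂(467/215) ≈ 1.1191; t = 1.1191 × 53.628 ≈ 60.014 minutes.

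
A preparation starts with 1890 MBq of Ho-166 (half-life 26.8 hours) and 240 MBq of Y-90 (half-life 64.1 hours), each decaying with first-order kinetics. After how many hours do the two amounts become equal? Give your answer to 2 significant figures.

Set 1890·(1/2)^(t/26.8) = 240·(1/2)^(t/64.1).
Taking log₂: log₂(1890/240) = t·(1/26.8 − 1/64.1).
log₂(7.875) = 2.9773; 1/26.8 − 1/64.1 = 0.021713.
t = 2.9773 / 0.021713 ≈ 137.12 hours.

140 hours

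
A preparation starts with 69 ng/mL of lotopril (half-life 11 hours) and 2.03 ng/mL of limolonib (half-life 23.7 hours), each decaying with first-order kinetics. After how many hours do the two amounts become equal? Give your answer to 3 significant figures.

Set 69·(1/2)^(t/11) = 2.03·(1/2)^(t/23.7).
Taking log₂: log₂(69/2.03) = t·(1/11 − 1/23.7).
log₂(33.99) = 5.087; 1/11 − 1/23.7 = 0.048715.
t = 5.087 / 0.048715 ≈ 104.42 hours.

104 hours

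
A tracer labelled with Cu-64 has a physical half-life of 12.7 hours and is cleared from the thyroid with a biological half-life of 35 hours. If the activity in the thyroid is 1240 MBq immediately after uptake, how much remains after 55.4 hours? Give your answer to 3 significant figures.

1/t_eff = 1/t_phys + 1/t_biol = 1/12.7 + 1/35 = 0.10731 per hour.
t_eff = 12.7 × 35 / (12.7 + 35) ≈ 9.3187 hours.
Remaining = 1240 × (1/2)^(55.4/9.3187) = 1240 × (1/2)^5.9451 ≈ 20.127 MBq.

20.1 MBq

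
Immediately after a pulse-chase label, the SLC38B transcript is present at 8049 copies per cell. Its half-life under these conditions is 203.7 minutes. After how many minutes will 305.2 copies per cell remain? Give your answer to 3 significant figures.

962 minutes

Fraction remaining = 305.2/8049 ≈ 0.037918.
n = log₂(8049/305.2) = ln(26.373)/ln 2 ≈ 4.721 half-lives.
t = n × t½ = 4.721 × 203.7 ≈ 961.66 minutes.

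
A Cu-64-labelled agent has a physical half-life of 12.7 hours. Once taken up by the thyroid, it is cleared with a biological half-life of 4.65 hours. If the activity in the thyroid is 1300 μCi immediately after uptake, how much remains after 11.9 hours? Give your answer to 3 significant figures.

115 μCi

1/t_eff = 1/t_phys + 1/t_biol = 1/12.7 + 1/4.65 = 0.29379 per hour.
t_eff = 12.7 × 4.65 / (12.7 + 4.65) ≈ 3.4037 hours.
Remaining = 1300 × (1/2)^(11.9/3.4037) = 1300 × (1/2)^3.4961 ≈ 115.21 μCi.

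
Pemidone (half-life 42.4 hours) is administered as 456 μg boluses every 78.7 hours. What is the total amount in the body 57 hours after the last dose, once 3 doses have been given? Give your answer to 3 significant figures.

243 μg

The 3 doses were given 214.4, 135.7, 57 hours ago.
Total = 456·(1/2)^(214.4/42.4) + 456·(1/2)^(135.7/42.4) + 456·(1/2)^(57/42.4)
      = 13.702 + 49.605 + 179.59 ≈ 242.9 μg.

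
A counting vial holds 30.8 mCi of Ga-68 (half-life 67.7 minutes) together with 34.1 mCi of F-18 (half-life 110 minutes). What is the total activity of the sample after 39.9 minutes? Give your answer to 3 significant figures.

Ga-68: 30.8 × (1/2)^(39.9/67.7) = 30.8 × (1/2)^0.58936 ≈ 20.471 mCi.
F-18: 34.1 × (1/2)^(39.9/110) = 34.1 × (1/2)^0.36273 ≈ 26.519 mCi.
Total = 20.471 + 26.519 ≈ 46.99 mCi.

47.0 mCi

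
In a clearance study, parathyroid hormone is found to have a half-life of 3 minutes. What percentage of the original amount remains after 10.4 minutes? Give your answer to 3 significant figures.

9.05%

n = 10.4/3 ≈ 3.4667 half-lives.
Fraction remaining = (1/2)^3.4667 ≈ 0.090454, i.e. 9.0454%.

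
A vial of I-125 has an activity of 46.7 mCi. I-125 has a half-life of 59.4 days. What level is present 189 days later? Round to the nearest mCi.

5 mCi

Number of half-lives: n = 189/59.4 ≈ 3.1818.
Remaining = 46.7 × (1/2)^3.1818 = 46.7 × 0.1102 ≈ 5.1463 mCi.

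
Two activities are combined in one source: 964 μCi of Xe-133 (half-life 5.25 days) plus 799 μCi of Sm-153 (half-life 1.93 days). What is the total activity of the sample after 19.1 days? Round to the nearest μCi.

78 μCi

Xe-133: 964 × (1/2)^(19.1/5.25) = 964 × (1/2)^3.6381 ≈ 77.429 μCi.
Sm-153: 799 × (1/2)^(19.1/1.93) = 799 × (1/2)^9.8964 ≈ 0.83838 μCi.
Total = 77.429 + 0.83838 ≈ 78.267 μCi.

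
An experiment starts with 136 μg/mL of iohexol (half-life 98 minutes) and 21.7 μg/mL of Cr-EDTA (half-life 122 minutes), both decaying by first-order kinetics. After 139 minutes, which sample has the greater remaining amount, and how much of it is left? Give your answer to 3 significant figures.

iohexol: 136 × (1/2)^1.4184 ≈ 50.882 μg/mL.
Cr-EDTA: 21.7 × (1/2)^1.1393 ≈ 9.8511 μg/mL.
Iohexol has more remaining, at ≈ 50.882 μg/mL.

iohexol, 50.9 μg/mL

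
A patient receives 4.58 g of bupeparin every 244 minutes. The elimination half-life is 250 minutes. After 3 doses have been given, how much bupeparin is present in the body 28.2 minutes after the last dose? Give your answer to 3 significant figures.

The 3 doses were given 516.2, 272.2, 28.2 minutes ago.
Total = 4.58·(1/2)^(516.2/250) + 4.58·(1/2)^(272.2/250) + 4.58·(1/2)^(28.2/250)
      = 1.0947 + 2.1533 + 4.2355 ≈ 7.4836 g.

7.48 g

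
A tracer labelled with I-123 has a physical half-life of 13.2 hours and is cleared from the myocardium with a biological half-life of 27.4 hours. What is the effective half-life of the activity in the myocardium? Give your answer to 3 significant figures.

1/t_eff = 1/t_phys + 1/t_biol = 1/13.2 + 1/27.4 = 0.11225 per hour.
t_eff = 13.2 × 27.4 / (13.2 + 27.4) ≈ 8.9084 hours.

8.91 hours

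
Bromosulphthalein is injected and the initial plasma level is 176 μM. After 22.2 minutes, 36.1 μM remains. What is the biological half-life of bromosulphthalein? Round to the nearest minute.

10 minutes

A/A₀ = 36.1/176 ≈ 0.20511.
n = log₂(4.8753) ≈ 2.2855 half-lives elapsed in 22.2 minutes.
t½ = 22.2/2.2855 ≈ 9.7134 minutes.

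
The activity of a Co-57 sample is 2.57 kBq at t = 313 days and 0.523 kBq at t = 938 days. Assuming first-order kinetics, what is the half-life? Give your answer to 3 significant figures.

272 days

Over Δt = 938 − 313 = 625 days, the level fell by a factor of 2.57/0.523 ≈ 4.914.
n = log₂(4.914) ≈ 2.2969 half-lives, so t½ = 625/2.2969 ≈ 272.11 days.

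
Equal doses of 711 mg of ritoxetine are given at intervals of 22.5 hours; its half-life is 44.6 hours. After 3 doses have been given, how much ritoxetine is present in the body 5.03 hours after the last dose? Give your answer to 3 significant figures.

1450 mg

The 3 doses were given 50.03, 27.53, 5.03 hours ago.
Total = 711·(1/2)^(50.03/44.6) + 711·(1/2)^(27.53/44.6) + 711·(1/2)^(5.03/44.6)
      = 326.73 + 463.51 + 657.54 ≈ 1447.8 mg.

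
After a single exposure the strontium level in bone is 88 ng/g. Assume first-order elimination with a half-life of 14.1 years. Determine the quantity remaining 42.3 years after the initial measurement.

11 ng/g

Elapsed time is 3 half-lives (42.3/14.1).
Each half-life halves the amount: 88 × (1/2)^3 = 88/8 = 11 ng/g.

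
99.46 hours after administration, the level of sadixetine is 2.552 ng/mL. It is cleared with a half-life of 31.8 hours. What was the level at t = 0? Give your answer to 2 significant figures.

Number of half-lives elapsed: n = 99.46/31.8 ≈ 3.1277.
A₀ = A × 2^n = 2.552 × 2^3.1277 = 2.552 × 8.7402 ≈ 22.305 ng/mL.

22 ng/mL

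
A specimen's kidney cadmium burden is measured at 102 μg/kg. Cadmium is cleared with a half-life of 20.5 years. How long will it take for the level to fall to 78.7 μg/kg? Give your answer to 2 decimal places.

7.67 years

Fraction remaining = 78.7/102 ≈ 0.77157.
n = log₂(102/78.7) = ln(1.2961)/ln 2 ≈ 0.37413 half-lives.
t = n × t½ = 0.37413 × 20.5 ≈ 7.6697 years.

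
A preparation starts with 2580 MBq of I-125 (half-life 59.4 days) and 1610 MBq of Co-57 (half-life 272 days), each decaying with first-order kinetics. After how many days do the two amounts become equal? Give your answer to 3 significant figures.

51.7 days

Set 2580·(1/2)^(t/59.4) = 1610·(1/2)^(t/272).
Taking log₂: log₂(2580/1610) = t·(1/59.4 − 1/272).
log₂(1.6025) = 0.68031; 1/59.4 − 1/272 = 0.013159.
t = 0.68031 / 0.013159 ≈ 51.701 days.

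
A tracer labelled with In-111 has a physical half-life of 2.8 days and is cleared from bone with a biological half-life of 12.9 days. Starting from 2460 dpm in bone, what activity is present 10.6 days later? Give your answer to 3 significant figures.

101 dpm

1/t_eff = 1/t_phys + 1/t_biol = 1/2.8 + 1/12.9 = 0.43466 per day.
t_eff = 2.8 × 12.9 / (2.8 + 12.9) ≈ 2.3006 days.
Remaining = 2460 × (1/2)^(10.6/2.3006) = 2460 × (1/2)^4.6074 ≈ 100.92 dpm.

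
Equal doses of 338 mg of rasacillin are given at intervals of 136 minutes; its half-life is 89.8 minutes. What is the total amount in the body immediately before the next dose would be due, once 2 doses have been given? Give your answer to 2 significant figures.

160 mg

The 2 doses were given 272, 136 minutes ago.
Total = 338·(1/2)^(272/89.8) + 338·(1/2)^(136/89.8)
      = 41.411 + 118.31 ≈ 159.72 mg.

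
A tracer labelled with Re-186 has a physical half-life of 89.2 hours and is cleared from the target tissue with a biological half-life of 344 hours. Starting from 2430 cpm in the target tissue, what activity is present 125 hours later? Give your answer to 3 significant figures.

1/t_eff = 1/t_phys + 1/t_biol = 1/89.2 + 1/344 = 0.014118 per hour.
t_eff = 89.2 × 344 / (89.2 + 344) ≈ 70.833 hours.
Remaining = 2430 × (1/2)^(125/70.833) = 2430 × (1/2)^1.7647 ≈ 715.11 cpm.

715 cpm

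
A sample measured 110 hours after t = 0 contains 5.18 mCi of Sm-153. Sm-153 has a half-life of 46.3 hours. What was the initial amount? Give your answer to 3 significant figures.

26.9 mCi

Number of half-lives elapsed: n = 110/46.3 ≈ 2.3758.
A₀ = A × 2^n = 5.18 × 2^2.3758 = 5.18 × 5.1903 ≈ 26.886 mCi.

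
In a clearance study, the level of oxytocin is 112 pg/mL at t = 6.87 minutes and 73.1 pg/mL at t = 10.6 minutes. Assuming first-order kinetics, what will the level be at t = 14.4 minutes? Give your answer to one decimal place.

Over Δt = 10.6 − 6.87 = 3.73 minutes, the level fell by a factor of 112/73.1 ≈ 1.5321.
n = log₂(1.5321) ≈ 0.61556 half-lives, so t½ = 3.73/0.61556 ≈ 6.0596 minutes.
From t = 10.6 to t = 14.4: 73.1 × (1/2)^((14.4−10.6)/6.0596) ≈ 47.33 pg/mL.

47.3 pg/mL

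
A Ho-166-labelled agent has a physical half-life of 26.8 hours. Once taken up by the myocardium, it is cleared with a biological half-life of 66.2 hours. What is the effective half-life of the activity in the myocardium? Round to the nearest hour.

1/t_eff = 1/t_phys + 1/t_biol = 1/26.8 + 1/66.2 = 0.052419 per hour.
t_eff = 26.8 × 66.2 / (26.8 + 66.2) ≈ 19.077 hours.

19 hours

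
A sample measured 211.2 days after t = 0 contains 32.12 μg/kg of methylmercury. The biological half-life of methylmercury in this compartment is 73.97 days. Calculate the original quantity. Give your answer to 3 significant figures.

Number of half-lives elapsed: n = 211.2/73.97 ≈ 2.8552.
A₀ = A × 2^n = 32.12 × 2^2.8552 = 32.12 × 7.2361 ≈ 232.42 μg/kg.

232 μg/kg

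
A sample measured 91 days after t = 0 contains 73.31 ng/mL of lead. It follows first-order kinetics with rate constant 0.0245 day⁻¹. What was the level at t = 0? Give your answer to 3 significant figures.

681 ng/mL

t½ = ln 2 / λ = 0.69315 / 0.0245 ≈ 28.292 days.
Number of half-lives elapsed: n = 91/28.292 ≈ 3.2165.
A₀ = A × 2^n = 73.31 × 2^3.2165 = 73.31 × 9.2952 ≈ 681.43 ng/mL.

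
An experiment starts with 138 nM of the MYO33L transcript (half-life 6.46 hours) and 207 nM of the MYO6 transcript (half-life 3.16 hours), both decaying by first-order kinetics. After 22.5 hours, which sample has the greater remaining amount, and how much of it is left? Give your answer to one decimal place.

MYO33L transcript, 12.3 nM

MYO33L transcript: 138 × (1/2)^3.483 ≈ 12.342 nM.
MYO6 transcript: 207 × (1/2)^7.1203 ≈ 1.4879 nM.
MYO33L transcript has more remaining, at ≈ 12.342 nM.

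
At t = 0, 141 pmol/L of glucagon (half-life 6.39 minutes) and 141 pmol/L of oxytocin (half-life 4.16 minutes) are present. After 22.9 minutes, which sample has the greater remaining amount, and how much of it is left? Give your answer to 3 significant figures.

glucagon: 141 × (1/2)^3.5837 ≈ 11.76 pmol/L.
oxytocin: 141 × (1/2)^5.5048 ≈ 3.1053 pmol/L.
Glucagon has more remaining, at ≈ 11.76 pmol/L.

glucagon, 11.8 pmol/L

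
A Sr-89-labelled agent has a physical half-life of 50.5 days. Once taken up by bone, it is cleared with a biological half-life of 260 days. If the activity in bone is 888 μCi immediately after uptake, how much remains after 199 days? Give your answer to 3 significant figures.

1/t_eff = 1/t_phys + 1/t_biol = 1/50.5 + 1/260 = 0.023648 per day.
t_eff = 50.5 × 260 / (50.5 + 260) ≈ 42.287 days.
Remaining = 888 × (1/2)^(199/42.287) = 888 × (1/2)^4.706 ≈ 34.023 μCi.

34.0 μCi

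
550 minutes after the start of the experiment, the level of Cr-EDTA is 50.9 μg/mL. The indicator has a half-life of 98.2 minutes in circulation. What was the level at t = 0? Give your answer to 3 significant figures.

2470 μg/mL

Number of half-lives elapsed: n = 550/98.2 ≈ 5.6008.
A₀ = A × 2^n = 50.9 × 2^5.6008 = 50.9 × 48.53 ≈ 2470.2 μg/mL.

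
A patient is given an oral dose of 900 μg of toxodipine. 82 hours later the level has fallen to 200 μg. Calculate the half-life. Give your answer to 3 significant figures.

A/A₀ = 200/900 ≈ 0.22222.
n = log₂(4.5) ≈ 2.1699 half-lives elapsed in 82 hours.
t½ = 82/2.1699 ≈ 37.789 hours.

37.8 hours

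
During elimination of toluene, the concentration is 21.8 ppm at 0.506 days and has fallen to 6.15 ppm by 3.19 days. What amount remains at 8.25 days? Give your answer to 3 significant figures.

Over Δt = 3.19 − 0.506 = 2.684 days, the level fell by a factor of 21.8/6.15 ≈ 3.5447.
n = log₂(3.5447) ≈ 1.8257 half-lives, so t½ = 2.684/1.8257 ≈ 1.4701 days.
From t = 3.19 to t = 8.25: 6.15 × (1/2)^((8.25−3.19)/1.4701) ≈ 0.56595 ppm.

0.566 ppm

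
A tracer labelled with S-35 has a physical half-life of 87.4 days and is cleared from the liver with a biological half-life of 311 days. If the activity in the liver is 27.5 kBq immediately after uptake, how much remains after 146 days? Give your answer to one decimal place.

6.2 kBq

1/t_eff = 1/t_phys + 1/t_biol = 1/87.4 + 1/311 = 0.014657 per day.
t_eff = 87.4 × 311 / (87.4 + 311) ≈ 68.226 days.
Remaining = 27.5 × (1/2)^(146/68.226) = 27.5 × (1/2)^2.1399 ≈ 6.2395 kBq.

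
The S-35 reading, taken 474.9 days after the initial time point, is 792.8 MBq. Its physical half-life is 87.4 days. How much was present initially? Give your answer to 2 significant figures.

34000 MBq

Number of half-lives elapsed: n = 474.9/87.4 ≈ 5.4336.
A₀ = A × 2^n = 792.8 × 2^5.4336 = 792.8 × 43.22 ≈ 34265 MBq.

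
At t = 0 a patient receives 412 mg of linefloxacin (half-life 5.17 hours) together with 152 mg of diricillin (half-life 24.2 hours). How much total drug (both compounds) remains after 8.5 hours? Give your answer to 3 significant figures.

251 mg

linefloxacin: 412 × (1/2)^(8.5/5.17) = 412 × (1/2)^1.6441 ≈ 131.82 mg.
diricillin: 152 × (1/2)^(8.5/24.2) = 152 × (1/2)^0.35124 ≈ 119.15 mg.
Total = 131.82 + 119.15 ≈ 250.97 mg.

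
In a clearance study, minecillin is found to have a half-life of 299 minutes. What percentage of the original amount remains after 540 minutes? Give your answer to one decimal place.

28.6%

n = 540/299 ≈ 1.806 half-lives.
Fraction remaining = (1/2)^1.806 ≈ 0.28598, i.e. 28.598%.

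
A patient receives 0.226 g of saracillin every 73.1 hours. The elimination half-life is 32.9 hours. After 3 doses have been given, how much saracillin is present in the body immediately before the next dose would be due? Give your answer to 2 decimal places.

0.06 g

The 3 doses were given 219.3, 146.2, 73.1 hours ago.
Total = 0.226·(1/2)^(219.3/32.9) + 0.226·(1/2)^(146.2/32.9) + 0.226·(1/2)^(73.1/32.9)
      = 0.0022261 + 0.010385 + 0.048446 ≈ 0.061057 g.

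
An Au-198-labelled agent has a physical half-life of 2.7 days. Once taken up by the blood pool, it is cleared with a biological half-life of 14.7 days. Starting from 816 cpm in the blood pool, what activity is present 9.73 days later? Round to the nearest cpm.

42 cpm

1/t_eff = 1/t_phys + 1/t_biol = 1/2.7 + 1/14.7 = 0.4384 per day.
t_eff = 2.7 × 14.7 / (2.7 + 14.7) ≈ 2.281 days.
Remaining = 816 × (1/2)^(9.73/2.281) = 816 × (1/2)^4.2656 ≈ 42.424 cpm.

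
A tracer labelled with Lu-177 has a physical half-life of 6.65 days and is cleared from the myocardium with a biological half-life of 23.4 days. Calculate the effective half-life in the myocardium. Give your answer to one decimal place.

5.2 days

1/t_eff = 1/t_phys + 1/t_biol = 1/6.65 + 1/23.4 = 0.19311 per day.
t_eff = 6.65 × 23.4 / (6.65 + 23.4) ≈ 5.1784 days.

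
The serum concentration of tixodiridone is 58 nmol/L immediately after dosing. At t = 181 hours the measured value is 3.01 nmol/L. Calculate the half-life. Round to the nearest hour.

42 hours

A/A₀ = 3.01/58 ≈ 0.051897.
n = log₂(19.269) ≈ 4.2682 half-lives elapsed in 181 hours.
t½ = 181/4.2682 ≈ 42.406 hours.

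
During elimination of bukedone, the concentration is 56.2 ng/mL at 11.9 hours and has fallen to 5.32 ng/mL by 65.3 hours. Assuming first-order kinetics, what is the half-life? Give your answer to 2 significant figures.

16 hours

Over Δt = 65.3 − 11.9 = 53.4 hours, the level fell by a factor of 56.2/5.32 ≈ 10.564.
n = log₂(10.564) ≈ 3.4011 half-lives, so t½ = 53.4/3.4011 ≈ 15.701 hours.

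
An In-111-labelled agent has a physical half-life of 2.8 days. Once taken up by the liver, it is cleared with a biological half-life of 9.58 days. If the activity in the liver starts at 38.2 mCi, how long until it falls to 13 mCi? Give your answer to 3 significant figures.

1/t_eff = 1/t_phys + 1/t_biol = 1/2.8 + 1/9.58 = 0.46153 per day.
t_eff = 2.8 × 9.58 / (2.8 + 9.58) ≈ 2.1667 days.
n = log₂(38.2/13) ≈ 1.5551; t = 1.5551 × 2.1667 ≈ 3.3694 days.

3.37 days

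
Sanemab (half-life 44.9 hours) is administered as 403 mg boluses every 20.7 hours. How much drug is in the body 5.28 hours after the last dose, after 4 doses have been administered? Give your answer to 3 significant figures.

980 mg

The 4 doses were given 67.38, 46.68, 25.98, 5.28 hours ago.
Total = 403·(1/2)^(67.38/44.9) + 403·(1/2)^(46.68/44.9) + 403·(1/2)^(25.98/44.9) + 403·(1/2)^(5.28/44.9)
      = 142.42 + 196.04 + 269.85 + 371.45 ≈ 979.76 mg.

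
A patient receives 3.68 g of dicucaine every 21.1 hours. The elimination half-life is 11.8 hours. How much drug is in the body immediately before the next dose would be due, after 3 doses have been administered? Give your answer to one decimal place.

1.5 g

The 3 doses were given 63.3, 42.2, 21.1 hours ago.
Total = 3.68·(1/2)^(63.3/11.8) + 3.68·(1/2)^(42.2/11.8) + 3.68·(1/2)^(21.1/11.8)
      = 0.089331 + 0.30852 + 1.0655 ≈ 1.4634 g.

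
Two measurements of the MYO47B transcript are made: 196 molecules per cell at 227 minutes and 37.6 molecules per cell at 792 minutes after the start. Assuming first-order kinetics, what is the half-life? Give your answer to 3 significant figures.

Over Δt = 792 − 227 = 565 minutes, the level fell by a factor of 196/37.6 ≈ 5.2128.
n = log₂(5.2128) ≈ 2.382 half-lives, so t½ = 565/2.382 ≈ 237.19 minutes.

237 minutes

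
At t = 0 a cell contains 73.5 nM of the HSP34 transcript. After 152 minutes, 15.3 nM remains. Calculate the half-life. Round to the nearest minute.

A/A₀ = 15.3/73.5 ≈ 0.20816.
n = log₂(4.8039) ≈ 2.2642 half-lives elapsed in 152 minutes.
t½ = 152/2.2642 ≈ 67.132 minutes.

67 minutes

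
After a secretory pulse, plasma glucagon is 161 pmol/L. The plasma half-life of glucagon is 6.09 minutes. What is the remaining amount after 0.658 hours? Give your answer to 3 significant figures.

1.80 pmol/L

Convert the elapsed time: 0.658 hours = 39.48 minutes.
Number of half-lives: n = 39.48/6.09 ≈ 6.4828.
Remaining = 161 × (1/2)^6.4828 = 161 × 0.011181 ≈ 1.8002 pmol/L.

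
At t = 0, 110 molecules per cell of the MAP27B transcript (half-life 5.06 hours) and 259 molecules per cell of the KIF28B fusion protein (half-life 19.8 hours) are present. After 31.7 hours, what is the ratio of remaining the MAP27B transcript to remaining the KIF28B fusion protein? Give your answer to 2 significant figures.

0.017

MAP27B transcript: 110 × (1/2)^(31.7/5.06) = 110 × (1/2)^6.2648 ≈ 1.4305 molecules per cell.
KIF28B fusion protein: 259 × (1/2)^(31.7/19.8) = 259 × (1/2)^1.601 ≈ 85.378 molecules per cell.
Ratio ≈ 1.4305 / 85.378 ≈ 0.016755.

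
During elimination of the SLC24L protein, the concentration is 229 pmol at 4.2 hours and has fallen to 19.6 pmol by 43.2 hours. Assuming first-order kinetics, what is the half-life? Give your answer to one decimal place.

Over Δt = 43.2 − 4.2 = 39 hours, the level fell by a factor of 229/19.6 ≈ 11.684.
n = log₂(11.684) ≈ 3.5464 half-lives, so t½ = 39/3.5464 ≈ 10.997 hours.

11.0 hours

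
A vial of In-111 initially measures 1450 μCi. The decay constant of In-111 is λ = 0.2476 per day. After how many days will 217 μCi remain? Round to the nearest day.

8 days

t½ = ln 2 / λ = 0.69315 / 0.2476 ≈ 2.7995 days.
Fraction remaining = 217/1450 ≈ 0.14966.
n = log₂(1450/217) = ln(6.682)/ln 2 ≈ 2.7403 half-lives.
t = n × t½ = 2.7403 × 2.7995 ≈ 7.6713 days.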